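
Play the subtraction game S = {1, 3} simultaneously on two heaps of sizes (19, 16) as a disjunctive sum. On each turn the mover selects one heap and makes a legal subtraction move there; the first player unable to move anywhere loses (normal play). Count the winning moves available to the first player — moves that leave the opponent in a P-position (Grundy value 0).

All heaps use S = {1, 3}:
n :  0  1  2  3  4  5  6  7  8  9 10 11 12 13 14 15 16 17 18 19
G :  0  1  0  1  0  1  0  1  0  1  0  1  0  1  0  1  0  1  0  1
Heap A: G(19) = 1.
Heap B: G(16) = 0.
Combined Grundy value = 1 ⊕ 0 = 1.
A winning move leaves total XOR = 0, i.e. changes one component's Grundy value g to g ⊕ X where X is the current total.
Heap A: need g' = 1⊕1 = 0. Options: 19−1→G=0, 19−3→G=0. Hits: 2.
Heap B: need g' = 0⊕1 = 1. Options: 16−1→G=1, 16−3→G=1. Hits: 2.

4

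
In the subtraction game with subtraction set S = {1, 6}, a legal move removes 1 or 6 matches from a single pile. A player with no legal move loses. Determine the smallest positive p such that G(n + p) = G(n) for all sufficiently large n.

G(0) = 0
G(1) = mex{0} = 1
G(2) = mex{1} = 0
G(3) = mex{0} = 1
G(4) = mex{1} = 0
G(5) = mex{0} = 1
G(6) = mex{1,0} = 2
G(7) = mex{2,1} = 0
G(8) = mex{0,0} = 1
G(9) = mex{1,1} = 0
G(10) = mex{0,0} = 1
G(11) = mex{1,1} = 0
G(12) = mex{0,2} = 1
G(13) = mex{1,0} = 2
G(14) = mex{2,1} = 0
G(15) = mex{0,0} = 1
G(n+7) = G(n) holds for n = 0,…,5 (a full window of length max(S) = 6), so the sequence is purely periodic with period 7.

7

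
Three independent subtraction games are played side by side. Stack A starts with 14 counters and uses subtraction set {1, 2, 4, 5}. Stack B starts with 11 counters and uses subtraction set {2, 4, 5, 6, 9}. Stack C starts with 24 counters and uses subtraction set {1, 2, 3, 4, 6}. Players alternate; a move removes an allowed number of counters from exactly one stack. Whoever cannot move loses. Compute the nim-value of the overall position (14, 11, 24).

6

Stack A, S = {1, 2, 4, 5}:
n :  0  1  2  3  4  5  6  7  8  9 10 11 12 13 14
G :  0  1  2  0  1  2  0  1  2  0  1  2  0  1  2
G_A(14) = 2.
Stack B, S = {2, 4, 5, 6, 9}:
G(0) = 0
G(1) = mex{} = 0
G(2) = mex{0} = 1
G(3) = mex{0} = 1
G(4) = mex{1,0} = 2
G(5) = mex{1,0,0} = 2
G(6) = mex{2,1,0,0} = 3
G(7) = mex{2,1,1,0} = 3
G(8) = mex{3,2,1,1} = 0
G(9) = mex{3,2,2,1,0} = 4
G(10) = mex{0,3,2,2,0} = 1
G(11) = mex{4,3,3,2,1} = 0
G_B(11) = 0.
Stack C, S = {1, 2, 3, 4, 6}:
G(0) = 0
G(1) = mex{0} = 1
G(2) = mex{1,0} = 2
G(3) = mex{2,1,0} = 3
G(4) = mex{3,2,1,0} = 4
G(5) = mex{4,3,2,1} = 0
G(6) = mex{0,4,3,2,0} = 1
G(7) = mex{1,0,4,3,1} = 2
G(8) = mex{2,1,0,4,2} = 3
G(9) = mex{3,2,1,0,3} = 4
G(10) = mex{4,3,2,1,4} = 0
G(11) = mex{0,4,3,2,0} = 1
G(12) = mex{1,0,4,3,1} = 2
G(13) = mex{2,1,0,4,2} = 3
G(14) = mex{3,2,1,0,3} = 4
G(15) = mex{4,3,2,1,4} = 0
G(16) = mex{0,4,3,2,0} = 1
G(17) = mex{1,0,4,3,1} = 2
G(18) = mex{2,1,0,4,2} = 3
G(19) = mex{3,2,1,0,3} = 4
G(20) = mex{4,3,2,1,4} = 0
G(21) = mex{0,4,3,2,0} = 1
G(22) = mex{1,0,4,3,1} = 2
G(23) = mex{2,1,0,4,2} = 3
G(24) = mex{3,2,1,0,3} = 4
G_C(24) = 4.
Combined Grundy value = 2 ⊕ 0 ⊕ 4 = 6.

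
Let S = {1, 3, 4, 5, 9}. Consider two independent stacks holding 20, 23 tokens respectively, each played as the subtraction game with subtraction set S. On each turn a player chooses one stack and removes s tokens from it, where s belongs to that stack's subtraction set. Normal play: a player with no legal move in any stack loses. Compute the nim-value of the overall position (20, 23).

1

All stacks use S = {1, 3, 4, 5, 9}:
G(0) = 0
G(1) = mex{0} = 1
G(2) = mex{1} = 0
G(3) = mex{0,0} = 1
G(4) = mex{1,1,0} = 2
G(5) = mex{2,0,1,0} = 3
G(6) = mex{3,1,0,1} = 2
G(7) = mex{2,2,1,0} = 3
G(8) = mex{3,3,2,1} = 0
G(9) = mex{0,2,3,2,0} = 1
G(10) = mex{1,3,2,3,1} = 0
G(11) = mex{0,0,3,2,0} = 1
G(12) = mex{1,1,0,3,1} = 2
G(13) = mex{2,0,1,0,2} = 3
G(14) = mex{3,1,0,1,3} = 2
G(15) = mex{2,2,1,0,2} = 3
G(16) = mex{3,3,2,1,3} = 0
G(17) = mex{0,2,3,2,0} = 1
G(18) = mex{1,3,2,3,1} = 0
G(19) = mex{0,0,3,2,0} = 1
G(20) = mex{1,1,0,3,1} = 2
G(21) = mex{2,0,1,0,2} = 3
G(22) = mex{3,1,0,1,3} = 2
G(23) = mex{2,2,1,0,2} = 3
Stack A: G(20) = 2.
Stack B: G(23) = 3.
Combined Grundy value = 2 ⊕ 3 = 1.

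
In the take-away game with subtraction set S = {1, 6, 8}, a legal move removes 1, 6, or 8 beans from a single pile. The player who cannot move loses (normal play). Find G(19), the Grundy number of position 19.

1

n :  0  1  2  3  4  5  6  7  8  9 10 11 12 13 14 15 16 17 18 19
G :  0  1  0  1  0  1  2  0  1  0  1  0  1  2  0  1  0  1  0  1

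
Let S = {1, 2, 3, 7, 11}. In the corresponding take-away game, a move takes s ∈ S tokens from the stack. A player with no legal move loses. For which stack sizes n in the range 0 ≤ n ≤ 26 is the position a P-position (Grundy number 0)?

0, 4, 8, 12, 16, 20, 24

n :  0  1  2  3  4  5  6  7  8  9 10 11 12 13 14 15 16 17 18 19 20 21 22 23 24 25 26
G :  0  1  2  3  0  1  2  3  0  1  2  3  0  1  2  3  0  1  2  3  0  1  2  3  0  1  2
P-positions are exactly the n with G(n) = 0.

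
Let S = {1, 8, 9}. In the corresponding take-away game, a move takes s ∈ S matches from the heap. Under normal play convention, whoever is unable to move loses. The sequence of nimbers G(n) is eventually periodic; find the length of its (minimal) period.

G(0) = 0
G(1) = mex{0} = 1
G(2) = mex{1} = 0
G(3) = mex{0} = 1
G(4) = mex{1} = 0
G(5) = mex{0} = 1
G(6) = mex{1} = 0
G(7) = mex{0} = 1
G(8) = mex{1,0} = 2
G(9) = mex{2,1,0} = 3
G(10) = mex{3,0,1} = 2
G(11) = mex{2,1,0} = 3
G(12) = mex{3,0,1} = 2
G(13) = mex{2,1,0} = 3
G(14) = mex{3,0,1} = 2
G(15) = mex{2,1,0} = 3
G(16) = mex{3,2,1} = 0
G(17) = mex{0,3,2} = 1
G(18) = mex{1,2,3} = 0
G(19) = mex{0,3,2} = 1
G(20) = mex{1,2,3} = 0
G(21) = mex{0,3,2} = 1
G(22) = mex{1,2,3} = 0
G(23) = mex{0,3,2} = 1
G(24) = mex{1,0,3} = 2
G(25) = mex{2,1,0} = 3
G(26) = mex{3,0,1} = 2
G(27) = mex{2,1,0} = 3
G(28) = mex{3,0,1} = 2
G(29) = mex{2,1,0} = 3
G(30) = mex{3,0,1} = 2
G(31) = mex{2,1,0} = 3
G(32) = mex{3,2,1} = 0
G(33) = mex{0,3,2} = 1
G(n+16) = G(n) holds for n = 0,…,8 (a full window of length max(S) = 9), so the sequence is purely periodic with period 16.

16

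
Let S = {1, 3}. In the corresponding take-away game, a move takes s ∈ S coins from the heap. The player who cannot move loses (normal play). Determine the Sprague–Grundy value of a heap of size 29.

1

n :  0  1  2  3  4  5  6  7  8  9 10 11 12 13 14 15 16 17 18 19 20 21 22 23 24 25 26 27 28 29
G :  0  1  0  1  0  1  0  1  0  1  0  1  0  1  0  1  0  1  0  1  0  1  0  1  0  1  0  1  0  1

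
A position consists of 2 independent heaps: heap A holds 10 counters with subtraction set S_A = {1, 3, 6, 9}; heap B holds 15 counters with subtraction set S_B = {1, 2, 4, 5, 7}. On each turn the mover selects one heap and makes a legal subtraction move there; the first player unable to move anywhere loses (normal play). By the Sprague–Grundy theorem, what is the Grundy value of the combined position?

Heap A, S = {1, 3, 6, 9}:
G(0) = 0
G(1) = mex{0} = 1
G(2) = mex{1} = 0
G(3) = mex{0,0} = 1
G(4) = mex{1,1} = 0
G(5) = mex{0,0} = 1
G(6) = mex{1,1,0} = 2
G(7) = mex{2,0,1} = 3
G(8) = mex{3,1,0} = 2
G(9) = mex{2,2,1,0} = 3
G(10) = mex{3,3,0,1} = 2
G_A(10) = 2.
Heap B, S = {1, 2, 4, 5, 7}:
n :  0  1  2  3  4  5  6  7  8  9 10 11 12 13 14 15
G :  0  1  2  0  1  2  0  1  2  0  1  2  0  1  2  0
G_B(15) = 0.
Combined Grundy value = 2 ⊕ 0 = 2.

2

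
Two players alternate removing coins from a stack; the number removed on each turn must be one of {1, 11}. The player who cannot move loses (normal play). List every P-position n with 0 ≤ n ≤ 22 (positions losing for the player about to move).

n :  0  1  2  3  4  5  6  7  8  9 10 11 12 13 14 15 16 17 18 19 20 21 22
G :  0  1  0  1  0  1  0  1  0  1  0  1  0  1  0  1  0  1  0  1  0  1  0
P-positions are exactly the n with G(n) = 0.

0, 2, 4, 6, 8, 10, 12, 14, 16, 18, 20, 22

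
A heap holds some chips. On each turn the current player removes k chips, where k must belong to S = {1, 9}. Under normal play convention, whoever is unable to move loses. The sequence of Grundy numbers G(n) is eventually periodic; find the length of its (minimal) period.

2

G(0) = 0
G(1) = mex{0} = 1
G(2) = mex{1} = 0
G(3) = mex{0} = 1
G(4) = mex{1} = 0
G(5) = mex{0} = 1
G(6) = mex{1} = 0
G(7) = mex{0} = 1
G(8) = mex{1} = 0
G(9) = mex{0,0} = 1
G(10) = mex{1,1} = 0
G(11) = mex{0,0} = 1
G(12) = mex{1,1} = 0
G(13) = mex{0,0} = 1
G(14) = mex{1,1} = 0
G(n+2) = G(n) holds for n = 0,…,8 (a full window of length max(S) = 9), so the sequence is purely periodic with period 2.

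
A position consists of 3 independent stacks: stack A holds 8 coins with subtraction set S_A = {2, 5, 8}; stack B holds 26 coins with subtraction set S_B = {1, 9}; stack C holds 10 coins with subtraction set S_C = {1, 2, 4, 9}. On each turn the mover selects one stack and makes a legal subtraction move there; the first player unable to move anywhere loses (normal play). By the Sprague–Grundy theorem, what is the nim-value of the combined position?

Stack A, S = {2, 5, 8}:
n : 0 1 2 3 4 5 6 7 8
G : 0 0 1 1 0 2 1 0 2
G_A(8) = 2.
Stack B, S = {1, 9}:
n :  0  1  2  3  4  5  6  7  8  9 10 11 12 13 14 15 16 17 18 19 20 21 22 23 24 25 26
G :  0  1  0  1  0  1  0  1  0  1  0  1  0  1  0  1  0  1  0  1  0  1  0  1  0  1  0
G_B(26) = 0.
Stack C, S = {1, 2, 4, 9}:
G(0) = 0
G(1) = mex{0} = 1
G(2) = mex{1,0} = 2
G(3) = mex{2,1} = 0
G(4) = mex{0,2,0} = 1
G(5) = mex{1,0,1} = 2
G(6) = mex{2,1,2} = 0
G(7) = mex{0,2,0} = 1
G(8) = mex{1,0,1} = 2
G(9) = mex{2,1,2,0} = 3
G(10) = mex{3,2,0,1} = 4
G_C(10) = 4.
Combined Grundy value = 2 ⊕ 0 ⊕ 4 = 6.

6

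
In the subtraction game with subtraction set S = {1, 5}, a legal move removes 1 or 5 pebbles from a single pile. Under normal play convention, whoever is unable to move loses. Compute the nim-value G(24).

n :  0  1  2  3  4  5  6  7  8  9 10 11 12 13 14 15 16 17 18 19 20 21 22 23 24
G :  0  1  0  1  0  1  0  1  0  1  0  1  0  1  0  1  0  1  0  1  0  1  0  1  0

0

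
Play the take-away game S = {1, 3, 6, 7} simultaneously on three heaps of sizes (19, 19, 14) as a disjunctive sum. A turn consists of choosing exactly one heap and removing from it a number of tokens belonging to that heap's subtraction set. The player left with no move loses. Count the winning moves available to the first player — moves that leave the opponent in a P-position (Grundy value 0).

0

All heaps use S = {1, 3, 6, 7}:
G(0) = 0
G(1) = mex{0} = 1
G(2) = mex{1} = 0
G(3) = mex{0,0} = 1
G(4) = mex{1,1} = 0
G(5) = mex{0,0} = 1
G(6) = mex{1,1,0} = 2
G(7) = mex{2,0,1,0} = 3
G(8) = mex{3,1,0,1} = 2
G(9) = mex{2,2,1,0} = 3
G(10) = mex{3,3,0,1} = 2
G(11) = mex{2,2,1,0} = 3
G(12) = mex{3,3,2,1} = 0
G(13) = mex{0,2,3,2} = 1
G(14) = mex{1,3,2,3} = 0
G(15) = mex{0,0,3,2} = 1
G(16) = mex{1,1,2,3} = 0
G(17) = mex{0,0,3,2} = 1
G(18) = mex{1,1,0,3} = 2
G(19) = mex{2,0,1,0} = 3
Heap A: G(19) = 3.
Heap B: G(19) = 3.
Heap C: G(14) = 0.
Combined Grundy value = 3 ⊕ 3 ⊕ 0 = 0.
A winning move leaves total XOR = 0, i.e. changes one component's Grundy value g to g ⊕ X where X is the current total.
Heap A: target g' = 3⊕0 = 3, but every legal move changes the Grundy value (mex property), so 0 moves.
Heap B: target g' = 3⊕0 = 3, but every legal move changes the Grundy value (mex property), so 0 moves.
Heap C: target g' = 0⊕0 = 0, but every legal move changes the Grundy value (mex property), so 0 moves.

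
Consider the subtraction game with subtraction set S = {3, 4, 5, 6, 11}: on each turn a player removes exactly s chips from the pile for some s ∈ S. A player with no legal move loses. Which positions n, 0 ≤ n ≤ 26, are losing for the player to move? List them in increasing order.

G(0) = 0
G(1) = mex{} = 0
G(2) = mex{} = 0
G(3) = mex{0} = 1
G(4) = mex{0,0} = 1
G(5) = mex{0,0,0} = 1
G(6) = mex{1,0,0,0} = 2
G(7) = mex{1,1,0,0} = 2
G(8) = mex{1,1,1,0} = 2
G(9) = mex{2,1,1,1} = 0
G(10) = mex{2,2,1,1} = 0
G(11) = mex{2,2,2,1,0} = 3
G(12) = mex{0,2,2,2,0} = 1
G(13) = mex{0,0,2,2,0} = 1
G(14) = mex{3,0,0,2,1} = 4
G(15) = mex{1,3,0,0,1} = 2
G(16) = mex{1,1,3,0,1} = 2
G(17) = mex{4,1,1,3,2} = 0
G(18) = mex{2,4,1,1,2} = 0
G(19) = mex{2,2,4,1,2} = 0
G(20) = mex{0,2,2,4,0} = 1
G(21) = mex{0,0,2,2,0} = 1
G(22) = mex{0,0,0,2,3} = 1
G(23) = mex{1,0,0,0,1} = 2
G(24) = mex{1,1,0,0,1} = 2
G(25) = mex{1,1,1,0,4} = 2
G(26) = mex{2,1,1,1,2} = 0
P-positions are exactly the n with G(n) = 0.

0, 1, 2, 9, 10, 17, 18, 19, 26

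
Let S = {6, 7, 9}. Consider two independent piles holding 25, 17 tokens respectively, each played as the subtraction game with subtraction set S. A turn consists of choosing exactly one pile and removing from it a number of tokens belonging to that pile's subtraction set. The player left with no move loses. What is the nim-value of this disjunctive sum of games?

All piles use S = {6, 7, 9}:
n :  0  1  2  3  4  5  6  7  8  9 10 11 12 13 14 15 16 17 18 19 20 21 22 23 24 25
G :  0  0  0  0  0  0  1  1  1  1  1  1  2  2  2  0  0  0  0  0  0  1  1  1  1  1
Pile A: G(25) = 1.
Pile B: G(17) = 0.
Combined Grundy value = 1 ⊕ 0 = 1.

1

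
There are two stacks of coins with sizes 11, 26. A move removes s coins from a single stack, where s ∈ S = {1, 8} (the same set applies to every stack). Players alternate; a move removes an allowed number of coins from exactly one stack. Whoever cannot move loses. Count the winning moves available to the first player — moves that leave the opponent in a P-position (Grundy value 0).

1

All stacks use S = {1, 8}:
n :  0  1  2  3  4  5  6  7  8  9 10 11 12 13 14 15 16 17 18 19 20 21 22 23 24 25 26
G :  0  1  0  1  0  1  0  1  2  0  1  0  1  0  1  0  1  2  0  1  0  1  0  1  0  1  2
Stack A: G(11) = 0.
Stack B: G(26) = 2.
Combined Grundy value = 0 ⊕ 2 = 2.
A winning move leaves total XOR = 0, i.e. changes one component's Grundy value g to g ⊕ X where X is the current total.
Stack A: need g' = 0⊕2 = 2. Options: 11−1→G=1, 11−8→G=1. Hits: 0.
Stack B: need g' = 2⊕2 = 0. Options: 26−1→G=1, 26−8→G=0. Hits: 1.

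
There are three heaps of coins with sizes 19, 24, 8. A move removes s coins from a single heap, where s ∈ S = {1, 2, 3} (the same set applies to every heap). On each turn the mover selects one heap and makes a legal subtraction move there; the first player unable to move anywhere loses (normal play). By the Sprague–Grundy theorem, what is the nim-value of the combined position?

All heaps use S = {1, 2, 3}:
G(0) = 0
G(1) = mex{0} = 1
G(2) = mex{1,0} = 2
G(3) = mex{2,1,0} = 3
G(4) = mex{3,2,1} = 0
G(5) = mex{0,3,2} = 1
G(6) = mex{1,0,3} = 2
G(7) = mex{2,1,0} = 3
G(8) = mex{3,2,1} = 0
G(9) = mex{0,3,2} = 1
G(10) = mex{1,0,3} = 2
G(11) = mex{2,1,0} = 3
G(12) = mex{3,2,1} = 0
G(13) = mex{0,3,2} = 1
G(14) = mex{1,0,3} = 2
G(15) = mex{2,1,0} = 3
G(16) = mex{3,2,1} = 0
G(17) = mex{0,3,2} = 1
G(18) = mex{1,0,3} = 2
G(19) = mex{2,1,0} = 3
G(20) = mex{3,2,1} = 0
G(21) = mex{0,3,2} = 1
G(22) = mex{1,0,3} = 2
G(23) = mex{2,1,0} = 3
G(24) = mex{3,2,1} = 0
Heap A: G(19) = 3.
Heap B: G(24) = 0.
Heap C: G(8) = 0.
Combined Grundy value = 3 ⊕ 0 ⊕ 0 = 3.

3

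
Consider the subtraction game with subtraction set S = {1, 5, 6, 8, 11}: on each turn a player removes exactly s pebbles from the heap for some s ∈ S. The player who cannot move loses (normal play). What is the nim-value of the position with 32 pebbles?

0

n :  0  1  2  3  4  5  6  7  8  9 10 11 12 13 14 15 16 17 18 19 20 21 22 23 24 25 26 27 28 29 30 31 32
G :  0  1  0  1  0  1  2  3  2  3  2  3  4  5  0  1  0  1  0  1  2  3  2  3  2  3  4  5  0  1  0  1  0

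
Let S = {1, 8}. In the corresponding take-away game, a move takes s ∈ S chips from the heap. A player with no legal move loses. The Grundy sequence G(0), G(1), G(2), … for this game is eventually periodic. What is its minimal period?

9

G(0) = 0
G(1) = mex{0} = 1
G(2) = mex{1} = 0
G(3) = mex{0} = 1
G(4) = mex{1} = 0
G(5) = mex{0} = 1
G(6) = mex{1} = 0
G(7) = mex{0} = 1
G(8) = mex{1,0} = 2
G(9) = mex{2,1} = 0
G(10) = mex{0,0} = 1
G(11) = mex{1,1} = 0
G(12) = mex{0,0} = 1
G(13) = mex{1,1} = 0
G(14) = mex{0,0} = 1
G(15) = mex{1,1} = 0
G(16) = mex{0,2} = 1
G(17) = mex{1,0} = 2
G(18) = mex{2,1} = 0
G(19) = mex{0,0} = 1
G(n+9) = G(n) holds for n = 0,…,7 (a full window of length max(S) = 8), so the sequence is purely periodic with period 9.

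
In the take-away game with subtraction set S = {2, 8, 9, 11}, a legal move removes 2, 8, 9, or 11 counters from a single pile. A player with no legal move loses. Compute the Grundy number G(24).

G(0) = 0
G(1) = mex{} = 0
G(2) = mex{0} = 1
G(3) = mex{0} = 1
G(4) = mex{1} = 0
G(5) = mex{1} = 0
G(6) = mex{0} = 1
G(7) = mex{0} = 1
G(8) = mex{1,0} = 2
G(9) = mex{1,0,0} = 2
G(10) = mex{2,1,0} = 3
G(11) = mex{2,1,1,0} = 3
G(12) = mex{3,0,1,0} = 2
G(13) = mex{3,0,0,1} = 2
G(14) = mex{2,1,0,1} = 3
G(15) = mex{2,1,1,0} = 3
G(16) = mex{3,2,1,0} = 4
G(17) = mex{3,2,2,1} = 0
G(18) = mex{4,3,2,1} = 0
G(19) = mex{0,3,3,2} = 1
G(20) = mex{0,2,3,2} = 1
G(21) = mex{1,2,2,3} = 0
G(22) = mex{1,3,2,3} = 0
G(23) = mex{0,3,3,2} = 1
G(24) = mex{0,4,3,2} = 1

1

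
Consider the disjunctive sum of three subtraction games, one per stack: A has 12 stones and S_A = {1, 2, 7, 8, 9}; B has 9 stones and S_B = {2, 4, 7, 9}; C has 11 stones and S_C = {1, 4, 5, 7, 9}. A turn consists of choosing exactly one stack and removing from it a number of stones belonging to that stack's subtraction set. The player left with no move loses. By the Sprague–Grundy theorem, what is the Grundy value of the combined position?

Stack A, S = {1, 2, 7, 8, 9}:
G(0) = 0
G(1) = mex{0} = 1
G(2) = mex{1,0} = 2
G(3) = mex{2,1} = 0
G(4) = mex{0,2} = 1
G(5) = mex{1,0} = 2
G(6) = mex{2,1} = 0
G(7) = mex{0,2,0} = 1
G(8) = mex{1,0,1,0} = 2
G(9) = mex{2,1,2,1,0} = 3
G(10) = mex{3,2,0,2,1} = 4
G(11) = mex{4,3,1,0,2} = 5
G(12) = mex{5,4,2,1,0} = 3
G_A(12) = 3.
Stack B, S = {2, 4, 7, 9}:
G(0) = 0
G(1) = mex{} = 0
G(2) = mex{0} = 1
G(3) = mex{0} = 1
G(4) = mex{1,0} = 2
G(5) = mex{1,0} = 2
G(6) = mex{2,1} = 0
G(7) = mex{2,1,0} = 3
G(8) = mex{0,2,0} = 1
G(9) = mex{3,2,1,0} = 4
G_B(9) = 4.
Stack C, S = {1, 4, 5, 7, 9}:
G(0) = 0
G(1) = mex{0} = 1
G(2) = mex{1} = 0
G(3) = mex{0} = 1
G(4) = mex{1,0} = 2
G(5) = mex{2,1,0} = 3
G(6) = mex{3,0,1} = 2
G(7) = mex{2,1,0,0} = 3
G(8) = mex{3,2,1,1} = 0
G(9) = mex{0,3,2,0,0} = 1
G(10) = mex{1,2,3,1,1} = 0
G(11) = mex{0,3,2,2,0} = 1
G_C(11) = 1.
Combined Grundy value = 3 ⊕ 4 ⊕ 1 = 6.

6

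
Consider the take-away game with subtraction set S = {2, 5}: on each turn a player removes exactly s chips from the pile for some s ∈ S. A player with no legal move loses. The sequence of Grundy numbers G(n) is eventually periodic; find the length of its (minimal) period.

7

n :  0  1  2  3  4  5  6  7  8  9 10 11 12 13 14 15
G :  0  0  1  1  0  2  1  0  0  1  1  0  2  1  0  0
G(n+7) = G(n) holds for n = 0,…,4 (a full window of length max(S) = 5), so the sequence is purely periodic with period 7.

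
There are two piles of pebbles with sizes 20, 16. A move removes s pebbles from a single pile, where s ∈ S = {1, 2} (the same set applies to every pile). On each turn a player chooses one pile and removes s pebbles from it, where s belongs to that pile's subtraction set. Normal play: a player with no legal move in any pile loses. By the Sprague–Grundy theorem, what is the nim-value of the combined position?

3

All piles use S = {1, 2}:
G(0) = 0
G(1) = mex{0} = 1
G(2) = mex{1,0} = 2
G(3) = mex{2,1} = 0
G(4) = mex{0,2} = 1
G(5) = mex{1,0} = 2
G(6) = mex{2,1} = 0
G(7) = mex{0,2} = 1
G(8) = mex{1,0} = 2
G(9) = mex{2,1} = 0
G(10) = mex{0,2} = 1
G(11) = mex{1,0} = 2
G(12) = mex{2,1} = 0
G(13) = mex{0,2} = 1
G(14) = mex{1,0} = 2
G(15) = mex{2,1} = 0
G(16) = mex{0,2} = 1
G(17) = mex{1,0} = 2
G(18) = mex{2,1} = 0
G(19) = mex{0,2} = 1
G(20) = mex{1,0} = 2
Pile A: G(20) = 2.
Pile B: G(16) = 1.
Combined Grundy value = 2 ⊕ 1 = 3.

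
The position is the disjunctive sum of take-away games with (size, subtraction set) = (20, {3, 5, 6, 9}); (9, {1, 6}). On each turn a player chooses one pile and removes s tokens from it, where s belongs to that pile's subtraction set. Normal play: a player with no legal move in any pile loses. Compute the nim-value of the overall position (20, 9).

Pile A, S = {3, 5, 6, 9}:
G(0) = 0
G(1) = mex{} = 0
G(2) = mex{} = 0
G(3) = mex{0} = 1
G(4) = mex{0} = 1
G(5) = mex{0,0} = 1
G(6) = mex{1,0,0} = 2
G(7) = mex{1,0,0} = 2
G(8) = mex{1,1,0} = 2
G(9) = mex{2,1,1,0} = 3
G(10) = mex{2,1,1,0} = 3
G(11) = mex{2,2,1,0} = 3
G(12) = mex{3,2,2,1} = 0
G(13) = mex{3,2,2,1} = 0
G(14) = mex{3,3,2,1} = 0
G(15) = mex{0,3,3,2} = 1
G(16) = mex{0,3,3,2} = 1
G(17) = mex{0,0,3,2} = 1
G(18) = mex{1,0,0,3} = 2
G(19) = mex{1,0,0,3} = 2
G(20) = mex{1,1,0,3} = 2
G_A(20) = 2.
Pile B, S = {1, 6}:
n : 0 1 2 3 4 5 6 7 8 9
G : 0 1 0 1 0 1 2 0 1 0
G_B(9) = 0.
Combined Grundy value = 2 ⊕ 0 = 2.

2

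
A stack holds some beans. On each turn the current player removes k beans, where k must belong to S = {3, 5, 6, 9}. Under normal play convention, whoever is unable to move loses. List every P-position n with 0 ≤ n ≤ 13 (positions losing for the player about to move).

0, 1, 2, 12, 13

G(0) = 0
G(1) = mex{} = 0
G(2) = mex{} = 0
G(3) = mex{0} = 1
G(4) = mex{0} = 1
G(5) = mex{0,0} = 1
G(6) = mex{1,0,0} = 2
G(7) = mex{1,0,0} = 2
G(8) = mex{1,1,0} = 2
G(9) = mex{2,1,1,0} = 3
G(10) = mex{2,1,1,0} = 3
G(11) = mex{2,2,1,0} = 3
G(12) = mex{3,2,2,1} = 0
G(13) = mex{3,2,2,1} = 0
P-positions are exactly the n with G(n) = 0.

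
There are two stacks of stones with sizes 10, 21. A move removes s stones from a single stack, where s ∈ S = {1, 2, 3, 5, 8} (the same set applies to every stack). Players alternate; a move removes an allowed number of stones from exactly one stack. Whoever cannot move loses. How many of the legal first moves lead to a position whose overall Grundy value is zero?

2

All stacks use S = {1, 2, 3, 5, 8}:
n :  0  1  2  3  4  5  6  7  8  9 10 11 12 13 14 15 16 17 18 19 20 21
G :  0  1  2  3  0  1  2  3  4  5  0  1  2  3  0  1  2  3  4  5  0  1
Stack A: G(10) = 0.
Stack B: G(21) = 1.
Combined Grundy value = 0 ⊕ 1 = 1.
A winning move leaves total XOR = 0, i.e. changes one component's Grundy value g to g ⊕ X where X is the current total.
Stack A: need g' = 0⊕1 = 1. Options: 10−1→G=5, 10−2→G=4, 10−3→G=3, 10−5→G=1, 10−8→G=2. Hits: 1.
Stack B: need g' = 1⊕1 = 0. Options: 21−1→G=0, 21−2→G=5, 21−3→G=4, 21−5→G=2, 21−8→G=3. Hits: 1.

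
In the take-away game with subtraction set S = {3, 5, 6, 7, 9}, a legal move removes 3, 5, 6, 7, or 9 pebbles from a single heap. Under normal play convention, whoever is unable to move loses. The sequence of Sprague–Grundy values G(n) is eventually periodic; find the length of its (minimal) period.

12

G(0) = 0
G(1) = mex{} = 0
G(2) = mex{} = 0
G(3) = mex{0} = 1
G(4) = mex{0} = 1
G(5) = mex{0,0} = 1
G(6) = mex{1,0,0} = 2
G(7) = mex{1,0,0,0} = 2
G(8) = mex{1,1,0,0} = 2
G(9) = mex{2,1,1,0,0} = 3
G(10) = mex{2,1,1,1,0} = 3
G(11) = mex{2,2,1,1,0} = 3
G(12) = mex{3,2,2,1,1} = 0
G(13) = mex{3,2,2,2,1} = 0
G(14) = mex{3,3,2,2,1} = 0
G(15) = mex{0,3,3,2,2} = 1
G(16) = mex{0,3,3,3,2} = 1
G(17) = mex{0,0,3,3,2} = 1
G(18) = mex{1,0,0,3,3} = 2
G(19) = mex{1,0,0,0,3} = 2
G(20) = mex{1,1,0,0,3} = 2
G(21) = mex{2,1,1,0,0} = 3
G(22) = mex{2,1,1,1,0} = 3
G(23) = mex{2,2,1,1,0} = 3
G(24) = mex{3,2,2,1,1} = 0
G(25) = mex{3,2,2,2,1} = 0
G(n+12) = G(n) holds for n = 0,…,8 (a full window of length max(S) = 9), so the sequence is purely periodic with period 12.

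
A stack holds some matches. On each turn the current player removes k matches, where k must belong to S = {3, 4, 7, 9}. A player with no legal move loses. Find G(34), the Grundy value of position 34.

n :  0  1  2  3  4  5  6  7  8  9 10 11 12 13 14 15 16 17 18 19 20 21 22 23 24 25 26 27 28 29 30 31 32 33 34
G :  0  0  0  1  1  1  2  2  2  3  3  3  0  0  0  1  1  1  2  2  2  3  3  3  0  0  0  1  1  1  2  2  2  3  3

3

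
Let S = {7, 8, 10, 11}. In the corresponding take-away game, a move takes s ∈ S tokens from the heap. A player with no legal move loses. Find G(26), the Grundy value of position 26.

1

n :  0  1  2  3  4  5  6  7  8  9 10 11 12 13 14 15 16 17 18 19 20 21 22 23 24 25 26
G :  0  0  0  0  0  0  0  1  1  1  1  1  1  1  2  2  2  2  0  0  0  0  0  0  0  1  1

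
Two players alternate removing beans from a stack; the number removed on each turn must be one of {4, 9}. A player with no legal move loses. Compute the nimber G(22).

2

G(0) = 0
G(1) = mex{} = 0
G(2) = mex{} = 0
G(3) = mex{} = 0
G(4) = mex{0} = 1
G(5) = mex{0} = 1
G(6) = mex{0} = 1
G(7) = mex{0} = 1
G(8) = mex{1} = 0
G(9) = mex{1,0} = 2
G(10) = mex{1,0} = 2
G(11) = mex{1,0} = 2
G(12) = mex{0,0} = 1
G(13) = mex{2,1} = 0
G(14) = mex{2,1} = 0
G(15) = mex{2,1} = 0
G(16) = mex{1,1} = 0
G(17) = mex{0,0} = 1
G(18) = mex{0,2} = 1
G(19) = mex{0,2} = 1
G(20) = mex{0,2} = 1
G(21) = mex{1,1} = 0
G(22) = mex{1,0} = 2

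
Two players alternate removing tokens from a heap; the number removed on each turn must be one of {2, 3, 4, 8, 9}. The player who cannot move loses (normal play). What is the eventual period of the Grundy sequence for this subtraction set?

6

n :  0  1  2  3  4  5  6  7  8  9 10 11 12 13 14 15 16
G :  0  0  1  1  2  2  0  0  1  1  2  2  0  0  1  1  2
G(n+6) = G(n) holds for n = 0,…,8 (a full window of length max(S) = 9), so the sequence is purely periodic with period 6.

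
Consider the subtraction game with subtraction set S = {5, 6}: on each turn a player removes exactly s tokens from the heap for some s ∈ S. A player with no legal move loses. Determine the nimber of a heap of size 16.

1

n :  0  1  2  3  4  5  6  7  8  9 10 11 12 13 14 15 16
G :  0  0  0  0  0  1  1  1  1  1  2  0  0  0  0  0  1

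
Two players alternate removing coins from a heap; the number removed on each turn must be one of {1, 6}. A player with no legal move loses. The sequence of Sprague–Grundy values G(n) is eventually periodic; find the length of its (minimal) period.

7

n :  0  1  2  3  4  5  6  7  8  9 10 11 12 13 14 15
G :  0  1  0  1  0  1  2  0  1  0  1  0  1  2  0  1
G(n+7) = G(n) holds for n = 0,…,5 (a full window of length max(S) = 6), so the sequence is purely periodic with period 7.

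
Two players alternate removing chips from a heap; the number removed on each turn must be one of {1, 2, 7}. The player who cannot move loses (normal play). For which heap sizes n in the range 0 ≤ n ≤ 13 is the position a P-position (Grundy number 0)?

G(0) = 0
G(1) = mex{0} = 1
G(2) = mex{1,0} = 2
G(3) = mex{2,1} = 0
G(4) = mex{0,2} = 1
G(5) = mex{1,0} = 2
G(6) = mex{2,1} = 0
G(7) = mex{0,2,0} = 1
G(8) = mex{1,0,1} = 2
G(9) = mex{2,1,2} = 0
G(10) = mex{0,2,0} = 1
G(11) = mex{1,0,1} = 2
G(12) = mex{2,1,2} = 0
G(13) = mex{0,2,0} = 1
P-positions are exactly the n with G(n) = 0.

0, 3, 6, 9, 12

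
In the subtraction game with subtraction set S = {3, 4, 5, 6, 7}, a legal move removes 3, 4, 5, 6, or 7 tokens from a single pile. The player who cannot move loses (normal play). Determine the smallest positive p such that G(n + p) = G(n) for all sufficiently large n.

n :  0  1  2  3  4  5  6  7  8  9 10 11 12 13 14 15 16 17 18 19 20 21
G :  0  0  0  1  1  1  2  2  2  3  0  0  0  1  1  1  2  2  2  3  0  0
G(n+10) = G(n) holds for n = 0,…,6 (a full window of length max(S) = 7), so the sequence is purely periodic with period 10.

10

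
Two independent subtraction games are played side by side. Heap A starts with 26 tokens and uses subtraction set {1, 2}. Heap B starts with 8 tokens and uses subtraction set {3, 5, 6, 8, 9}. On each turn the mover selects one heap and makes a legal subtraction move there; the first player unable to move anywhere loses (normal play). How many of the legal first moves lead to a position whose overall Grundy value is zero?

Heap A, S = {1, 2}:
n :  0  1  2  3  4  5  6  7  8  9 10 11 12 13 14 15 16 17 18 19 20 21 22 23 24 25 26
G :  0  1  2  0  1  2  0  1  2  0  1  2  0  1  2  0  1  2  0  1  2  0  1  2  0  1  2
G_A(26) = 2.
Heap B, S = {3, 5, 6, 8, 9}:
n : 0 1 2 3 4 5 6 7 8
G : 0 0 0 1 1 1 2 2 2
G_B(8) = 2.
Combined Grundy value = 2 ⊕ 2 = 0.
A winning move leaves total XOR = 0, i.e. changes one component's Grundy value g to g ⊕ X where X is the current total.
Heap A: target g' = 2⊕0 = 2, but every legal move changes the Grundy value (mex property), so 0 moves.
Heap B: target g' = 2⊕0 = 2, but every legal move changes the Grundy value (mex property), so 0 moves.

0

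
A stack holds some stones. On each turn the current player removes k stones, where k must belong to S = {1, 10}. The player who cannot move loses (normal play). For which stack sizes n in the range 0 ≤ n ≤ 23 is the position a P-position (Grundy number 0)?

0, 2, 4, 6, 8, 11, 13, 15, 17, 19, 22

G(0) = 0
G(1) = mex{0} = 1
G(2) = mex{1} = 0
G(3) = mex{0} = 1
G(4) = mex{1} = 0
G(5) = mex{0} = 1
G(6) = mex{1} = 0
G(7) = mex{0} = 1
G(8) = mex{1} = 0
G(9) = mex{0} = 1
G(10) = mex{1,0} = 2
G(11) = mex{2,1} = 0
G(12) = mex{0,0} = 1
G(13) = mex{1,1} = 0
G(14) = mex{0,0} = 1
G(15) = mex{1,1} = 0
G(16) = mex{0,0} = 1
G(17) = mex{1,1} = 0
G(18) = mex{0,0} = 1
G(19) = mex{1,1} = 0
G(20) = mex{0,2} = 1
G(21) = mex{1,0} = 2
G(22) = mex{2,1} = 0
G(23) = mex{0,0} = 1
P-positions are exactly the n with G(n) = 0.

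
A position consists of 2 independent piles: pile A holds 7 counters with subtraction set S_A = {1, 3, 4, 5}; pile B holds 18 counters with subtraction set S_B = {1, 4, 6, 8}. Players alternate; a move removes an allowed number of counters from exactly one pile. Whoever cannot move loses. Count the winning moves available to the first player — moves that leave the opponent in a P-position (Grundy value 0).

2

Pile A, S = {1, 3, 4, 5}:
n : 0 1 2 3 4 5 6 7
G : 0 1 0 1 2 3 2 3
G_A(7) = 3.
Pile B, S = {1, 4, 6, 8}:
n :  0  1  2  3  4  5  6  7  8  9 10 11 12 13 14 15 16 17 18
G :  0  1  0  1  2  0  1  0  1  2  3  2  0  1  0  1  2  0  1
G_B(18) = 1.
Combined Grundy value = 3 ⊕ 1 = 2.
A winning move leaves total XOR = 0, i.e. changes one component's Grundy value g to g ⊕ X where X is the current total.
Pile A: need g' = 3⊕2 = 1. Options: 7−1→G=2, 7−3→G=2, 7−4→G=1, 7−5→G=0. Hits: 1.
Pile B: need g' = 1⊕2 = 3. Options: 18−1→G=0, 18−4→G=0, 18−6→G=0, 18−8→G=3. Hits: 1.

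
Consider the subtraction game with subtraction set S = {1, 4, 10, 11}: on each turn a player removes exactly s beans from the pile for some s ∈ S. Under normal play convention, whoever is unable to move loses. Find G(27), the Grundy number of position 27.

1

n :  0  1  2  3  4  5  6  7  8  9 10 11 12 13 14 15 16 17 18 19 20 21 22 23 24 25 26 27
G :  0  1  0  1  2  0  1  0  1  2  3  2  3  4  0  1  2  3  2  0  1  0  1  2  3  2  0  1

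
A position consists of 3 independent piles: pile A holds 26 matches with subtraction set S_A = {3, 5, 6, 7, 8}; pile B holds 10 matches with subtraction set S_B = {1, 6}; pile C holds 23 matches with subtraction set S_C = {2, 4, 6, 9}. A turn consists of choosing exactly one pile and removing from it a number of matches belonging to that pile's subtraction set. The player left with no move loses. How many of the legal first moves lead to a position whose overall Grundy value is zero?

3

Pile A, S = {3, 5, 6, 7, 8}:
G(0) = 0
G(1) = mex{} = 0
G(2) = mex{} = 0
G(3) = mex{0} = 1
G(4) = mex{0} = 1
G(5) = mex{0,0} = 1
G(6) = mex{1,0,0} = 2
G(7) = mex{1,0,0,0} = 2
G(8) = mex{1,1,0,0,0} = 2
G(9) = mex{2,1,1,0,0} = 3
G(10) = mex{2,1,1,1,0} = 3
G(11) = mex{2,2,1,1,1} = 0
G(12) = mex{3,2,2,1,1} = 0
G(13) = mex{3,2,2,2,1} = 0
G(14) = mex{0,3,2,2,2} = 1
G(15) = mex{0,3,3,2,2} = 1
G(16) = mex{0,0,3,3,2} = 1
G(17) = mex{1,0,0,3,3} = 2
G(18) = mex{1,0,0,0,3} = 2
G(19) = mex{1,1,0,0,0} = 2
G(20) = mex{2,1,1,0,0} = 3
G(21) = mex{2,1,1,1,0} = 3
G(22) = mex{2,2,1,1,1} = 0
G(23) = mex{3,2,2,1,1} = 0
G(24) = mex{3,2,2,2,1} = 0
G(25) = mex{0,3,2,2,2} = 1
G(26) = mex{0,3,3,2,2} = 1
G_A(26) = 1.
Pile B, S = {1, 6}:
G(0) = 0
G(1) = mex{0} = 1
G(2) = mex{1} = 0
G(3) = mex{0} = 1
G(4) = mex{1} = 0
G(5) = mex{0} = 1
G(6) = mex{1,0} = 2
G(7) = mex{2,1} = 0
G(8) = mex{0,0} = 1
G(9) = mex{1,1} = 0
G(10) = mex{0,0} = 1
G_B(10) = 1.
Pile C, S = {2, 4, 6, 9}:
G(0) = 0
G(1) = mex{} = 0
G(2) = mex{0} = 1
G(3) = mex{0} = 1
G(4) = mex{1,0} = 2
G(5) = mex{1,0} = 2
G(6) = mex{2,1,0} = 3
G(7) = mex{2,1,0} = 3
G(8) = mex{3,2,1} = 0
G(9) = mex{3,2,1,0} = 4
G(10) = mex{0,3,2,0} = 1
G(11) = mex{4,3,2,1} = 0
G(12) = mex{1,0,3,1} = 2
G(13) = mex{0,4,3,2} = 1
G(14) = mex{2,1,0,2} = 3
G(15) = mex{1,0,4,3} = 2
G(16) = mex{3,2,1,3} = 0
G(17) = mex{2,1,0,0} = 3
G(18) = mex{0,3,2,4} = 1
G(19) = mex{3,2,1,1} = 0
G(20) = mex{1,0,3,0} = 2
G(21) = mex{0,3,2,2} = 1
G(22) = mex{2,1,0,1} = 3
G(23) = mex{1,0,3,3} = 2
G_C(23) = 2.
Combined Grundy value = 1 ⊕ 1 ⊕ 2 = 2.
A winning move leaves total XOR = 0, i.e. changes one component's Grundy value g to g ⊕ X where X is the current total.
Pile A: need g' = 1⊕2 = 3. Options: 26−3→G=0, 26−5→G=3, 26−6→G=3, 26−7→G=2, 26−8→G=2. Hits: 2.
Pile B: need g' = 1⊕2 = 3. Options: 10−1→G=0, 10−6→G=0. Hits: 0.
Pile C: need g' = 2⊕2 = 0. Options: 23−2→G=1, 23−4→G=0, 23−6→G=3, 23−9→G=3. Hits: 1.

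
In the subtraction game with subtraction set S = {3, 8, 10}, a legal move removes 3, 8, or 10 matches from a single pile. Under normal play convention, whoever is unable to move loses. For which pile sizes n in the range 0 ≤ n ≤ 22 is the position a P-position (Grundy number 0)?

0, 1, 2, 6, 7, 13, 18, 19, 20

n :  0  1  2  3  4  5  6  7  8  9 10 11 12 13 14 15 16 17 18 19 20 21 22
G :  0  0  0  1  1  1  0  0  2  1  1  3  2  0  2  3  1  3  0  0  0  1  1
P-positions are exactly the n with G(n) = 0.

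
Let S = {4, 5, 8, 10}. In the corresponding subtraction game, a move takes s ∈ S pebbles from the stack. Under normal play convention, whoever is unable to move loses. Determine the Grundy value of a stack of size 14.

n :  0  1  2  3  4  5  6  7  8  9 10 11 12 13 14
G :  0  0  0  0  1  1  1  1  2  2  2  2  3  3  0

0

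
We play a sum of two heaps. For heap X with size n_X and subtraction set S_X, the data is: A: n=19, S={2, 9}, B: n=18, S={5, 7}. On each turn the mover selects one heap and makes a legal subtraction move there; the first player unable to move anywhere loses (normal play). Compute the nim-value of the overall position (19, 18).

Heap A, S = {2, 9}:
n :  0  1  2  3  4  5  6  7  8  9 10 11 12 13 14 15 16 17 18 19
G :  0  0  1  1  0  0  1  1  0  2  1  0  0  1  1  0  0  1  1  0
G_A(19) = 0.
Heap B, S = {5, 7}:
n :  0  1  2  3  4  5  6  7  8  9 10 11 12 13 14 15 16 17 18
G :  0  0  0  0  0  1  1  1  1  1  2  2  0  0  0  0  0  1  1
G_B(18) = 1.
Combined Grundy value = 0 ⊕ 1 = 1.

1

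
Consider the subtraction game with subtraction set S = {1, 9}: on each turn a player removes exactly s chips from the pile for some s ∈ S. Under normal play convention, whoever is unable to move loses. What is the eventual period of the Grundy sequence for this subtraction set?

2

G(0) = 0
G(1) = mex{0} = 1
G(2) = mex{1} = 0
G(3) = mex{0} = 1
G(4) = mex{1} = 0
G(5) = mex{0} = 1
G(6) = mex{1} = 0
G(7) = mex{0} = 1
G(8) = mex{1} = 0
G(9) = mex{0,0} = 1
G(10) = mex{1,1} = 0
G(11) = mex{0,0} = 1
G(12) = mex{1,1} = 0
G(13) = mex{0,0} = 1
G(14) = mex{1,1} = 0
G(n+2) = G(n) holds for n = 0,…,8 (a full window of length max(S) = 9), so the sequence is purely periodic with period 2.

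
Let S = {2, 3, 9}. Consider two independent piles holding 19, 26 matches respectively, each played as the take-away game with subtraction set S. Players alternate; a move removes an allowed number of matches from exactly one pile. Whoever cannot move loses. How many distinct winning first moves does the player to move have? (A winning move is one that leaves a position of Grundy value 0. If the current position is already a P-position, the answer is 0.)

2

All piles use S = {2, 3, 9}:
n :  0  1  2  3  4  5  6  7  8  9 10 11 12 13 14 15 16 17 18 19 20 21 22 23 24 25 26
G :  0  0  1  1  2  0  0  1  1  2  2  0  0  1  1  2  0  0  1  1  2  2  0  0  1  1  2
Pile A: G(19) = 1.
Pile B: G(26) = 2.
Combined Grundy value = 1 ⊕ 2 = 3.
A winning move leaves total XOR = 0, i.e. changes one component's Grundy value g to g ⊕ X where X is the current total.
Pile A: need g' = 1⊕3 = 2. Options: 19−2→G=0, 19−3→G=0, 19−9→G=2. Hits: 1.
Pile B: need g' = 2⊕3 = 1. Options: 26−2→G=1, 26−3→G=0, 26−9→G=0. Hits: 1.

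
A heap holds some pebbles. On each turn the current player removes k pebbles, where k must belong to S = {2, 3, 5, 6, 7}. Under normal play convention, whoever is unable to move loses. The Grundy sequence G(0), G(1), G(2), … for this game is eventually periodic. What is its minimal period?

G(0) = 0
G(1) = mex{} = 0
G(2) = mex{0} = 1
G(3) = mex{0,0} = 1
G(4) = mex{1,0} = 2
G(5) = mex{1,1,0} = 2
G(6) = mex{2,1,0,0} = 3
G(7) = mex{2,2,1,0,0} = 3
G(8) = mex{3,2,1,1,0} = 4
G(9) = mex{3,3,2,1,1} = 0
G(10) = mex{4,3,2,2,1} = 0
G(11) = mex{0,4,3,2,2} = 1
G(12) = mex{0,0,3,3,2} = 1
G(13) = mex{1,0,4,3,3} = 2
G(14) = mex{1,1,0,4,3} = 2
G(15) = mex{2,1,0,0,4} = 3
G(16) = mex{2,2,1,0,0} = 3
G(17) = mex{3,2,1,1,0} = 4
G(18) = mex{3,3,2,1,1} = 0
G(19) = mex{4,3,2,2,1} = 0
G(n+9) = G(n) holds for n = 0,…,6 (a full window of length max(S) = 7), so the sequence is purely periodic with period 9.

9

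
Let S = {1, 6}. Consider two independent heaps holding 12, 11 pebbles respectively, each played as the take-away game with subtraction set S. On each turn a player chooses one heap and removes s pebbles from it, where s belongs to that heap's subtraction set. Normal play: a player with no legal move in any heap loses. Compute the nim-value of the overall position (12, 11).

1

All heaps use S = {1, 6}:
G(0) = 0
G(1) = mex{0} = 1
G(2) = mex{1} = 0
G(3) = mex{0} = 1
G(4) = mex{1} = 0
G(5) = mex{0} = 1
G(6) = mex{1,0} = 2
G(7) = mex{2,1} = 0
G(8) = mex{0,0} = 1
G(9) = mex{1,1} = 0
G(10) = mex{0,0} = 1
G(11) = mex{1,1} = 0
G(12) = mex{0,2} = 1
Heap A: G(12) = 1.
Heap B: G(11) = 0.
Combined Grundy value = 1 ⊕ 0 = 1.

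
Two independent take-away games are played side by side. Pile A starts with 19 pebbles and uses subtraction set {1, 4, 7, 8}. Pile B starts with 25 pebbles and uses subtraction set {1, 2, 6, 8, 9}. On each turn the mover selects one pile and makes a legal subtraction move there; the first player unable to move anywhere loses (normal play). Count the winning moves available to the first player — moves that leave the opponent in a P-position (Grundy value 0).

Pile A, S = {1, 4, 7, 8}:
G(0) = 0
G(1) = mex{0} = 1
G(2) = mex{1} = 0
G(3) = mex{0} = 1
G(4) = mex{1,0} = 2
G(5) = mex{2,1} = 0
G(6) = mex{0,0} = 1
G(7) = mex{1,1,0} = 2
G(8) = mex{2,2,1,0} = 3
G(9) = mex{3,0,0,1} = 2
G(10) = mex{2,1,1,0} = 3
G(11) = mex{3,2,2,1} = 0
G(12) = mex{0,3,0,2} = 1
G(13) = mex{1,2,1,0} = 3
G(14) = mex{3,3,2,1} = 0
G(15) = mex{0,0,3,2} = 1
G(16) = mex{1,1,2,3} = 0
G(17) = mex{0,3,3,2} = 1
G(18) = mex{1,0,0,3} = 2
G(19) = mex{2,1,1,0} = 3
G_A(19) = 3.
Pile B, S = {1, 2, 6, 8, 9}:
G(0) = 0
G(1) = mex{0} = 1
G(2) = mex{1,0} = 2
G(3) = mex{2,1} = 0
G(4) = mex{0,2} = 1
G(5) = mex{1,0} = 2
G(6) = mex{2,1,0} = 3
G(7) = mex{3,2,1} = 0
G(8) = mex{0,3,2,0} = 1
G(9) = mex{1,0,0,1,0} = 2
G(10) = mex{2,1,1,2,1} = 0
G(11) = mex{0,2,2,0,2} = 1
G(12) = mex{1,0,3,1,0} = 2
G(13) = mex{2,1,0,2,1} = 3
G(14) = mex{3,2,1,3,2} = 0
G(15) = mex{0,3,2,0,3} = 1
G(16) = mex{1,0,0,1,0} = 2
G(17) = mex{2,1,1,2,1} = 0
G(18) = mex{0,2,2,0,2} = 1
G(19) = mex{1,0,3,1,0} = 2
G(20) = mex{2,1,0,2,1} = 3
G(21) = mex{3,2,1,3,2} = 0
G(22) = mex{0,3,2,0,3} = 1
G(23) = mex{1,0,0,1,0} = 2
G(24) = mex{2,1,1,2,1} = 0
G(25) = mex{0,2,2,0,2} = 1
G_B(25) = 1.
Combined Grundy value = 3 ⊕ 1 = 2.
A winning move leaves total XOR = 0, i.e. changes one component's Grundy value g to g ⊕ X where X is the current total.
Pile A: need g' = 3⊕2 = 1. Options: 19−1→G=2, 19−4→G=1, 19−7→G=1, 19−8→G=0. Hits: 2.
Pile B: need g' = 1⊕2 = 3. Options: 25−1→G=0, 25−2→G=2, 25−6→G=2, 25−8→G=0, 25−9→G=2. Hits: 0.

2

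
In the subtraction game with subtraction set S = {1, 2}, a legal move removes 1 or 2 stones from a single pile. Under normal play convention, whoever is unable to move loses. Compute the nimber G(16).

1

G(0) = 0
G(1) = mex{0} = 1
G(2) = mex{1,0} = 2
G(3) = mex{2,1} = 0
G(4) = mex{0,2} = 1
G(5) = mex{1,0} = 2
G(6) = mex{2,1} = 0
G(7) = mex{0,2} = 1
G(8) = mex{1,0} = 2
G(9) = mex{2,1} = 0
G(10) = mex{0,2} = 1
G(11) = mex{1,0} = 2
G(12) = mex{2,1} = 0
G(13) = mex{0,2} = 1
G(14) = mex{1,0} = 2
G(15) = mex{2,1} = 0
G(16) = mex{0,2} = 1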